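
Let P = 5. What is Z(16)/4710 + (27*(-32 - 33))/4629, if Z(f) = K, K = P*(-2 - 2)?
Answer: -278621/726753 ≈ -0.38338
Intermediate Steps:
K = -20 (K = 5*(-2 - 2) = 5*(-4) = -20)
Z(f) = -20
Z(16)/4710 + (27*(-32 - 33))/4629 = -20/4710 + (27*(-32 - 33))/4629 = -20*1/4710 + (27*(-65))*(1/4629) = -2/471 - 1755*1/4629 = -2/471 - 585/1543 = -278621/726753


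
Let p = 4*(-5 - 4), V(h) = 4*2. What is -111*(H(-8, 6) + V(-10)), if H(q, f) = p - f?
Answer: 3774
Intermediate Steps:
V(h) = 8
p = -36 (p = 4*(-9) = -36)
H(q, f) = -36 - f
-111*(H(-8, 6) + V(-10)) = -111*((-36 - 1*6) + 8) = -111*((-36 - 6) + 8) = -111*(-42 + 8) = -111*(-34) = 3774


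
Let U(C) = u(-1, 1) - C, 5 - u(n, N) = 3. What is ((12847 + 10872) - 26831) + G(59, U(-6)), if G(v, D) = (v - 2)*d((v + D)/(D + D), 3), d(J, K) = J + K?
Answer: -43237/16 ≈ -2702.3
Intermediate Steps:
u(n, N) = 2 (u(n, N) = 5 - 1*3 = 5 - 3 = 2)
U(C) = 2 - C
G(v, D) = (-2 + v)*(3 + (D + v)/(2*D)) (G(v, D) = (v - 2)*((v + D)/(D + D) + 3) = (-2 + v)*((D + v)/((2*D)) + 3) = (-2 + v)*((D + v)*(1/(2*D)) + 3) = (-2 + v)*((D + v)/(2*D) + 3) = (-2 + v)*(3 + (D + v)/(2*D)))
((12847 + 10872) - 26831) + G(59, U(-6)) = ((12847 + 10872) - 26831) + (-2 + 59)*(59 + 7*(2 - 1*(-6)))/(2*(2 - 1*(-6))) = (23719 - 26831) + (½)*57*(59 + 7*(2 + 6))/(2 + 6) = -3112 + (½)*57*(59 + 7*8)/8 = -3112 + (½)*(⅛)*57*(59 + 56) = -3112 + (½)*(⅛)*57*115 = -3112 + 6555/16 = -43237/16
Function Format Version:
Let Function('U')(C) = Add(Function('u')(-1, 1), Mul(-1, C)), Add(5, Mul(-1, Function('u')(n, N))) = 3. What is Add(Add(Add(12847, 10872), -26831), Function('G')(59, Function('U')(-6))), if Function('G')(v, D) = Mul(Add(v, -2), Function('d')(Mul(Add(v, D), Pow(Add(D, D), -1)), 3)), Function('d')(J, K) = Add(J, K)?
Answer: Rational(-43237, 16) ≈ -2702.3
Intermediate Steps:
Function('u')(n, N) = 2 (Function('u')(n, N) = Add(5, Mul(-1, 3)) = Add(5, -3) = 2)
Function('U')(C) = Add(2, Mul(-1, C))
Function('G')(v, D) = Mul(Add(-2, v), Add(3, Mul(Rational(1, 2), Pow(D, -1), Add(D, v)))) (Function('G')(v, D) = Mul(Add(v, -2), Add(Mul(Add(v, D), Pow(Add(D, D), -1)), 3)) = Mul(Add(-2, v), Add(Mul(Add(D, v), Pow(Mul(2, D), -1)), 3)) = Mul(Add(-2, v), Add(Mul(Add(D, v), Mul(Rational(1, 2), Pow(D, -1))), 3)) = Mul(Add(-2, v), Add(Mul(Rational(1, 2), Pow(D, -1), Add(D, v)), 3)) = Mul(Add(-2, v), Add(3, Mul(Rational(1, 2), Pow(D, -1), Add(D, v)))))
Add(Add(Add(12847, 10872), -26831), Function('G')(59, Function('U')(-6))) = Add(Add(Add(12847, 10872), -26831), Mul(Rational(1, 2), Pow(Add(2, Mul(-1, -6)), -1), Add(-2, 59), Add(59, Mul(7, Add(2, Mul(-1, -6)))))) = Add(Add(23719, -26831), Mul(Rational(1, 2), Pow(Add(2, 6), -1), 57, Add(59, Mul(7, Add(2, 6))))) = Add(-3112, Mul(Rational(1, 2), Pow(8, -1), 57, Add(59, Mul(7, 8)))) = Add(-3112, Mul(Rational(1, 2), Rational(1, 8), 57, Add(59, 56))) = Add(-3112, Mul(Rational(1, 2), Rational(1, 8), 57, 115)) = Add(-3112, Rational(6555, 16)) = Rational(-43237, 16)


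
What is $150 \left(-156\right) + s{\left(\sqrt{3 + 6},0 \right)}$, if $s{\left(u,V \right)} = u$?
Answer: $-23397$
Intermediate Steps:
$150 \left(-156\right) + s{\left(\sqrt{3 + 6},0 \right)} = 150 \left(-156\right) + \sqrt{3 + 6} = -23400 + \sqrt{9} = -23400 + 3 = -23397$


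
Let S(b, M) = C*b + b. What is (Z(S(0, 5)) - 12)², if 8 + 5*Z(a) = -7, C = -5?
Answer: 225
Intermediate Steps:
S(b, M) = -4*b (S(b, M) = -5*b + b = -4*b)
Z(a) = -3 (Z(a) = -8/5 + (⅕)*(-7) = -8/5 - 7/5 = -3)
(Z(S(0, 5)) - 12)² = (-3 - 12)² = (-15)² = 225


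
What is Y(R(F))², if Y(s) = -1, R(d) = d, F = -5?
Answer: 1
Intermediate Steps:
Y(R(F))² = (-1)² = 1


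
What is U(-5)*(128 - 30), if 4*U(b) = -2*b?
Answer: 245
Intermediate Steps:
U(b) = -b/2 (U(b) = (-2*b)/4 = -b/2)
U(-5)*(128 - 30) = (-½*(-5))*(128 - 30) = (5/2)*98 = 245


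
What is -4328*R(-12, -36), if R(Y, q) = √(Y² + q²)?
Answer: -51936*√10 ≈ -1.6424e+5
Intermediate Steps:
-4328*R(-12, -36) = -4328*√((-12)² + (-36)²) = -4328*√(144 + 1296) = -51936*√10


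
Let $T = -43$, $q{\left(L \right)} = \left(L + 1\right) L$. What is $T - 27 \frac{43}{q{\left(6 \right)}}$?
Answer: $- \frac{989}{14} \approx -70.643$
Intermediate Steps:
$q{\left(L \right)} = L \left(1 + L\right)$ ($q{\left(L \right)} = \left(1 + L\right) L = L \left(1 + L\right)$)
$T - 27 \frac{43}{q{\left(6 \right)}} = -43 - 27 \frac{43}{6 \left(1 + 6\right)} = -43 - 27 \frac{43}{6 \cdot 7} = -43 - 27 \cdot \frac{43}{42} = -43 - 27 \cdot 43 \cdot \frac{1}{42} = -43 - \frac{387}{14} = - \frac{989}{14}$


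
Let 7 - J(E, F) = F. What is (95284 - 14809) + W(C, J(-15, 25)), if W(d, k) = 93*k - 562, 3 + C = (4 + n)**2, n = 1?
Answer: 78239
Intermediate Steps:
J(E, F) = 7 - F
C = 22 (C = -3 + (4 + 1)**2 = -3 + 5**2 = -3 + 25 = 22)
W(d, k) = -562 + 93*k
(95284 - 14809) + W(C, J(-15, 25)) = (95284 - 14809) + (-562 + 93*(7 - 1*25)) = 80475 + (-562 + 93*(7 - 25)) = 80475 + (-562 + 93*(-18)) = 80475 + (-562 - 1674) = 80475 - 2236 = 78239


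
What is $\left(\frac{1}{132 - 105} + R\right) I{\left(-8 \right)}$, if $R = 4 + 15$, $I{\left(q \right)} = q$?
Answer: $- \frac{4112}{27} \approx -152.3$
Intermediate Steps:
$R = 19$
$\left(\frac{1}{132 - 105} + R\right) I{\left(-8 \right)} = \left(\frac{1}{132 - 105} + 19\right) \left(-8\right) = \left(\frac{1}{27} + 19\right) \left(-8\right) = \frac{514}{27} \left(-8\right) = - \frac{4112}{27}$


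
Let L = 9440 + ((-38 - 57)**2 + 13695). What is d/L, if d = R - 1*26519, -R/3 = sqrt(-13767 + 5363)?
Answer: -26519/32160 - I*sqrt(2101)/5360 ≈ -0.8246 - 0.0085516*I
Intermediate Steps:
R = -6*I*sqrt(2101) (R = -3*sqrt(-13767 + 5363) = -6*I*sqrt(2101) ≈ -275.02*I)
d = -26519 - 6*I*sqrt(2101) (d = -6*I*sqrt(2101) - 1*26519 = -6*I*sqrt(2101) - 26519 = -26519 - 6*I*sqrt(2101) ≈ -26519.0 - 275.02*I)
L = 32160 (L = 9440 + ((-95)**2 + 13695) = 9440 + (9025 + 13695) = 9440 + 22720 = 32160)
d/L = (-26519 - 6*I*sqrt(2101))/32160 = (-26519 - 6*I*sqrt(2101))*(1/32160) = -26519/32160 - I*sqrt(2101)/5360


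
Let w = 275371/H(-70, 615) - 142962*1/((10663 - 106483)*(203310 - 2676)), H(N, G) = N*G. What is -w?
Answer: 4201533686263/656845620900 ≈ 6.3965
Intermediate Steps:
H(N, G) = G*N
w = -4201533686263/656845620900 (w = 275371/((615*(-70))) - 142962*1/((10663 - 106483)*(203310 - 2676)) = 275371/(-43050) - 142962/(200634*(-95820)) = 275371*(-1/43050) - 142962/(-19224749880) = -275371/43050 - 142962*(-1/19224749880) = -275371/43050 + 23827/3204124980 = -4201533686263/656845620900 ≈ -6.3965)
-w = -1*(-4201533686263/656845620900) = 4201533686263/656845620900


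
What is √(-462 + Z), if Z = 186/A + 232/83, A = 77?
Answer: 2*I*√4664375485/6391 ≈ 21.373*I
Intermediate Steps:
Z = 33302/6391 (Z = 186/77 + 232/83 = 33302/6391 ≈ 5.2108)
√(-462 + Z) = √(-462 + 33302/6391) = √(-2919340/6391) = 2*I*√4664375485/6391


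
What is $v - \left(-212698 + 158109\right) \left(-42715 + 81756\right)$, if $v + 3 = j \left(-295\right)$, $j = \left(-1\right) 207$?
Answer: $2131270211$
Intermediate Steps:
$j = -207$
$v = 61062$ ($v = -3 - -61065 = -3 + 61065 = 61062$)
$v - \left(-212698 + 158109\right) \left(-42715 + 81756\right) = 61062 - \left(-212698 + 158109\right) \left(-42715 + 81756\right) = 61062 - \left(-54589\right) 39041 = 61062 - -2131209149 = 61062 + 2131209149 = 2131270211$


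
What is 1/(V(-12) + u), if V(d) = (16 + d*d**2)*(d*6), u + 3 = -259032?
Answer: -1/135771 ≈ -7.3653e-6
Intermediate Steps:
u = -259035 (u = -3 - 259032 = -259035)
V(d) = 6*d*(16 + d**3) (V(d) = (16 + d**3)*(6*d) = 6*d*(16 + d**3))
1/(V(-12) + u) = 1/(6*(-12)*(16 + (-12)**3) - 259035) = 1/(6*(-12)*(16 - 1728) - 259035) = 1/(6*(-12)*(-1712) - 259035) = 1/(123264 - 259035) = 1/(-135771) = -1/135771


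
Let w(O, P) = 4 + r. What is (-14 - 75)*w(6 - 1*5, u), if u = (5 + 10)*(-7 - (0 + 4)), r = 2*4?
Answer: -1068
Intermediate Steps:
r = 8
u = -165 (u = 15*(-7 - 1*4) = 15*(-7 - 4) = 15*(-11) = -165)
w(O, P) = 12 (w(O, P) = 4 + 8 = 12)
(-14 - 75)*w(6 - 1*5, u) = (-14 - 75)*12 = -89*12 = -1068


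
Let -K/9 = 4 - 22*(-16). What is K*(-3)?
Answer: 9612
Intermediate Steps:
K = -3204 (K = -9*(4 - 22*(-16)) = -9*(4 + 352) = -9*356 = -3204)
K*(-3) = -3204*(-3) = 9612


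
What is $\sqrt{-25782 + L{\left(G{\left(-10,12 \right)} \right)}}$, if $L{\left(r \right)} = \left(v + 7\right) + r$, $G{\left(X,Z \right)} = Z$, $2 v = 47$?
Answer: $\frac{i \sqrt{102958}}{2} \approx 160.44 i$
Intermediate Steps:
$v = \frac{47}{2}$ ($v = \frac{1}{2} \cdot 47 = \frac{47}{2} \approx 23.5$)
$L{\left(r \right)} = \frac{61}{2} + r$ ($L{\left(r \right)} = \left(\frac{47}{2} + 7\right) + r = \frac{61}{2} + r$)
$\sqrt{-25782 + L{\left(G{\left(-10,12 \right)} \right)}} = \sqrt{-25782 + \left(\frac{61}{2} + 12\right)} = \sqrt{-25782 + \frac{85}{2}} = \sqrt{- \frac{51479}{2}} = \frac{i \sqrt{102958}}{2}$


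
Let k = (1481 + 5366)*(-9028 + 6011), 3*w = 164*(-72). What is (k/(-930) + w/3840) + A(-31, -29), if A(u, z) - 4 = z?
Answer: 82532783/3720 ≈ 22186.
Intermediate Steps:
w = -3936 (w = (164*(-72))/3 = (⅓)*(-11808) = -3936)
k = -20657399 (k = 6847*(-3017) = -20657399)
A(u, z) = 4 + z
(k/(-930) + w/3840) + A(-31, -29) = (-20657399/(-930) - 3936/3840) + (4 - 29) = (-20657399*(-1/930) - 3936*1/3840) - 25 = (20657399/930 - 41/40) - 25 = 82625783/3720 - 25 = 82532783/3720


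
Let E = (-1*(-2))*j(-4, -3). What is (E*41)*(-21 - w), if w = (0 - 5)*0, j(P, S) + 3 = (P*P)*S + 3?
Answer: 82656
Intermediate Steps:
j(P, S) = S*P**2 (j(P, S) = -3 + ((P*P)*S + 3) = -3 + (P**2*S + 3) = -3 + (S*P**2 + 3) = -3 + (3 + S*P**2) = S*P**2)
w = 0 (w = -5*0 = 0)
E = -96 (E = (-1*(-2))*(-3*(-4)**2) = 2*(-3*16) = 2*(-48) = -96)
(E*41)*(-21 - w) = (-96*41)*(-21 - 1*0) = -3936*(-21 + 0) = -3936*(-21) = 82656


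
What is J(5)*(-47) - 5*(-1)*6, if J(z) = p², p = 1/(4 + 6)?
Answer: 2953/100 ≈ 29.530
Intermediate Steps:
p = ⅒ (p = 1/10 = ⅒ ≈ 0.10000)
J(z) = 1/100 (J(z) = (⅒)² = 1/100)
J(5)*(-47) - 5*(-1)*6 = (1/100)*(-47) - 5*(-1)*6 = -47/100 + 5*6 = -47/100 + 30 = 2953/100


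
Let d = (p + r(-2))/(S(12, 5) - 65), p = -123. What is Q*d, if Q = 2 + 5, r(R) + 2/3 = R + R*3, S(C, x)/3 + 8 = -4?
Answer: 2765/303 ≈ 9.1254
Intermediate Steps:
S(C, x) = -36 (S(C, x) = -24 + 3*(-4) = -24 - 12 = -36)
r(R) = -⅔ + 4*R (r(R) = -⅔ + (R + R*3) = -⅔ + (R + 3*R) = -⅔ + 4*R)
Q = 7
d = 395/303 (d = (-123 + (-⅔ + 4*(-2)))/(-36 - 65) = (-123 + (-⅔ - 8))/(-101) = (-123 - 26/3)*(-1/101) = -395/3*(-1/101) = 395/303 ≈ 1.3036)
Q*d = 7*(395/303) = 2765/303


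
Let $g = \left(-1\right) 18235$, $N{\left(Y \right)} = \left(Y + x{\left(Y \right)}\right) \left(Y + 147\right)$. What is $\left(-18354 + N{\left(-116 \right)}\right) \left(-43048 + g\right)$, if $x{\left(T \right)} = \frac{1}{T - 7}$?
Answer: $\frac{165456807323}{123} \approx 1.3452 \cdot 10^{9}$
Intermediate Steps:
$x{\left(T \right)} = \frac{1}{-7 + T}$
$N{\left(Y \right)} = \left(147 + Y\right) \left(Y + \frac{1}{-7 + Y}\right)$ ($N{\left(Y \right)} = \left(Y + \frac{1}{-7 + Y}\right) \left(Y + 147\right) = \left(Y + \frac{1}{-7 + Y}\right) \left(147 + Y\right) = \left(147 + Y\right) \left(Y + \frac{1}{-7 + Y}\right)$)
$g = -18235$
$\left(-18354 + N{\left(-116 \right)}\right) \left(-43048 + g\right) = \left(-18354 + \frac{147 - 116 - 116 \left(-7 - 116\right) \left(147 - 116\right)}{-7 - 116}\right) \left(-43048 - 18235\right) = \left(-18354 + \frac{147 - 116 - \left(-14268\right) 31}{-123}\right) \left(-61283\right) = \left(-18354 - \frac{147 - 116 + 442308}{123}\right) \left(-61283\right) = \left(-18354 - \frac{442339}{123}\right) \left(-61283\right) = \left(- \frac{2699881}{123}\right) \left(-61283\right) = \frac{165456807323}{123}$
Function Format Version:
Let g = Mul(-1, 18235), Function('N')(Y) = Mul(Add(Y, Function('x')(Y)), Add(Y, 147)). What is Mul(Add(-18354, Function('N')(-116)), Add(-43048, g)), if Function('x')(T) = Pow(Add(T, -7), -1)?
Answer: Rational(165456807323, 123) ≈ 1.3452e+9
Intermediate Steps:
Function('x')(T) = Pow(Add(-7, T), -1)
Function('N')(Y) = Mul(Add(147, Y), Add(Y, Pow(Add(-7, Y), -1))) (Function('N')(Y) = Mul(Add(Y, Pow(Add(-7, Y), -1)), Add(Y, 147)) = Mul(Add(Y, Pow(Add(-7, Y), -1)), Add(147, Y)) = Mul(Add(147, Y), Add(Y, Pow(Add(-7, Y), -1))))
g = -18235
Mul(Add(-18354, Function('N')(-116)), Add(-43048, g)) = Mul(Add(-18354, Mul(Pow(Add(-7, -116), -1), Add(147, -116, Mul(-116, Add(-7, -116), Add(147, -116))))), Add(-43048, -18235)) = Mul(Add(-18354, Mul(Pow(-123, -1), Add(147, -116, Mul(-116, -123, 31)))), -61283) = Mul(Add(-18354, Mul(Rational(-1, 123), Add(147, -116, 442308))), -61283) = Mul(Add(-18354, Mul(Rational(-1, 123), 442339)), -61283) = Mul(Add(-18354, Rational(-442339, 123)), -61283) = Mul(Rational(-2699881, 123), -61283) = Rational(165456807323, 123)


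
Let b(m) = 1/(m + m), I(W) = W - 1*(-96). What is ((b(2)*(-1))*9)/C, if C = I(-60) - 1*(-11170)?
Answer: -9/44824 ≈ -0.00020079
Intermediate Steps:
I(W) = 96 + W (I(W) = W + 96 = 96 + W)
b(m) = 1/(2*m)
C = 11206 (C = (96 - 60) - 1*(-11170) = 36 + 11170 = 11206)
((b(2)*(-1))*9)/C = ((((1/2)/2)*(-1))*9)/11206 = ((((1/2)*(1/2))*(-1))*9)*(1/11206) = (((1/4)*(-1))*9)*(1/11206) = -1/4*9*(1/11206) = -9/4*1/11206 = -9/44824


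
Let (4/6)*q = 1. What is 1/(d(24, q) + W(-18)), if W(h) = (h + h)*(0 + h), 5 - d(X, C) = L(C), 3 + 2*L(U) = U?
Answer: 4/2615 ≈ 0.0015296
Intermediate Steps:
L(U) = -3/2 + U/2
q = 3/2 (q = (3/2)*1 = 3/2 ≈ 1.5000)
d(X, C) = 13/2 - C/2 (d(X, C) = 5 - (-3/2 + C/2) = 5 + (3/2 - C/2) = 13/2 - C/2)
W(h) = 2*h² (W(h) = (2*h)*h = 2*h²)
1/(d(24, q) + W(-18)) = 1/((13/2 - ½*3/2) + 2*(-18)²) = 1/((13/2 - ¾) + 2*324) = 1/(23/4 + 648) = 1/(2615/4) = 4/2615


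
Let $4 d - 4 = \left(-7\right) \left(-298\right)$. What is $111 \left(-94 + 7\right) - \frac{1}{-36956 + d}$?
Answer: $- \frac{703676617}{72867} \approx -9657.0$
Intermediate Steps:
$d = \frac{1045}{2}$ ($d = 1 + \frac{\left(-7\right) \left(-298\right)}{4} = 1 + \frac{1}{4} \cdot 2086 = 1 + \frac{1043}{2} = \frac{1045}{2} \approx 522.5$)
$111 \left(-94 + 7\right) - \frac{1}{-36956 + d} = 111 \left(-94 + 7\right) - \frac{1}{-36956 + \frac{1045}{2}} = 111 \left(-87\right) - \frac{1}{- \frac{72867}{2}} = -9657 - - \frac{2}{72867} = -9657 + \frac{2}{72867} = - \frac{703676617}{72867}$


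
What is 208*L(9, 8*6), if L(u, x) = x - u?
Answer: 8112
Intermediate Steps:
208*L(9, 8*6) = 208*(8*6 - 1*9) = 208*(48 - 9) = 208*39 = 8112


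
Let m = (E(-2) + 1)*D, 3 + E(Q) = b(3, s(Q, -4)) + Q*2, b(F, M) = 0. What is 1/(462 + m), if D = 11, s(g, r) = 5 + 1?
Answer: 1/396 ≈ 0.0025253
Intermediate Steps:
s(g, r) = 6
E(Q) = -3 + 2*Q (E(Q) = -3 + (0 + Q*2) = -3 + (0 + 2*Q) = -3 + 2*Q)
m = -66 (m = ((-3 + 2*(-2)) + 1)*11 = ((-3 - 4) + 1)*11 = (-7 + 1)*11 = -6*11 = -66)
1/(462 + m) = 1/(462 - 66) = 1/396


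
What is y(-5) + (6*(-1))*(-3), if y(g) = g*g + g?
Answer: 38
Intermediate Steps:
y(g) = g + g² (y(g) = g² + g = g + g²)
y(-5) + (6*(-1))*(-3) = -5*(1 - 5) + (6*(-1))*(-3) = -5*(-4) - 6*(-3) = 20 + 18 = 38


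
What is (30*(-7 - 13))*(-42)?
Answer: 25200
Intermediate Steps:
(30*(-7 - 13))*(-42) = (30*(-20))*(-42) = -600*(-42) = 25200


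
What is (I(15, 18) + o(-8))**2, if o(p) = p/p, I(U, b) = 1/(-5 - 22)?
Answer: 676/729 ≈ 0.92730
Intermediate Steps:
I(U, b) = -1/27 (I(U, b) = 1/(-27) = -1/27)
o(p) = 1
(I(15, 18) + o(-8))**2 = (-1/27 + 1)**2 = (26/27)**2 = 676/729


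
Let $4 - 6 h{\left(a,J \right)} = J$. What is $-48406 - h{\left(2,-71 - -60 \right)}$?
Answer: $- \frac{96817}{2} \approx -48409.0$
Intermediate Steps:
$h{\left(a,J \right)} = \frac{2}{3} - \frac{J}{6}$
$-48406 - h{\left(2,-71 - -60 \right)} = -48406 - \left(\frac{2}{3} - \frac{-71 - -60}{6}\right) = -48406 - \left(\frac{2}{3} - \frac{-71 + 60}{6}\right) = -48406 - \left(\frac{2}{3} - - \frac{11}{6}\right) = -48406 - \left(\frac{2}{3} + \frac{11}{6}\right) = -48406 - \frac{5}{2} = - \frac{96817}{2}$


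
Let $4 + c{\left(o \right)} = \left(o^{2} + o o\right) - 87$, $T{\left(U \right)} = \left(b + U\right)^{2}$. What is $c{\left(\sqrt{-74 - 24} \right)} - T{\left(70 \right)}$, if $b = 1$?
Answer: $-5328$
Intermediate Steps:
$T{\left(U \right)} = \left(1 + U\right)^{2}$
$c{\left(o \right)} = -91 + 2 o^{2}$ ($c{\left(o \right)} = -4 - \left(87 - o^{2} - o o\right) = -4 + \left(\left(o^{2} + o^{2}\right) - 87\right) = -4 + \left(2 o^{2} - 87\right) = -4 + \left(-87 + 2 o^{2}\right) = -91 + 2 o^{2}$)
$c{\left(\sqrt{-74 - 24} \right)} - T{\left(70 \right)} = \left(-91 + 2 \left(\sqrt{-74 - 24}\right)^{2}\right) - \left(1 + 70\right)^{2} = \left(-91 + 2 \left(\sqrt{-98}\right)^{2}\right) - 71^{2} = \left(-91 + 2 \left(7 i \sqrt{2}\right)^{2}\right) - 5041 = \left(-91 + 2 \left(-98\right)\right) - 5041 = \left(-91 - 196\right) - 5041 = -287 - 5041 = -5328$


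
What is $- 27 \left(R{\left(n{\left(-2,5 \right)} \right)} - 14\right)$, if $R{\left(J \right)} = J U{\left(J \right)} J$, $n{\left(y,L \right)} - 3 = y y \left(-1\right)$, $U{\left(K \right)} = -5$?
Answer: $513$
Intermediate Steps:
$n{\left(y,L \right)} = 3 - y^{2}$ ($n{\left(y,L \right)} = 3 + y y \left(-1\right) = 3 + y^{2} \left(-1\right) = 3 - y^{2}$)
$R{\left(J \right)} = - 5 J^{2}$ ($R{\left(J \right)} = J \left(-5\right) J = - 5 J J = - 5 J^{2}$)
$- 27 \left(R{\left(n{\left(-2,5 \right)} \right)} - 14\right) = - 27 \left(- 5 \left(3 - \left(-2\right)^{2}\right)^{2} - 14\right) = - 27 \left(- 5 \left(3 - 4\right)^{2} - 14\right) = - 27 \left(- 5 \left(-1\right)^{2} - 14\right) = - 27 \left(\left(-5\right) 1 - 14\right) = - 27 \left(-5 - 14\right) = \left(-27\right) \left(-19\right) = 513$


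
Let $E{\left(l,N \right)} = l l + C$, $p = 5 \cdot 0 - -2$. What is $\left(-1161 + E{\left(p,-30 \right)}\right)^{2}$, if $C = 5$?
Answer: $1327104$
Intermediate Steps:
$p = 2$ ($p = 0 + 2 = 2$)
$E{\left(l,N \right)} = 5 + l^{2}$ ($E{\left(l,N \right)} = l l + 5 = l^{2} + 5 = 5 + l^{2}$)
$\left(-1161 + E{\left(p,-30 \right)}\right)^{2} = \left(-1161 + \left(5 + 2^{2}\right)\right)^{2} = \left(-1161 + \left(5 + 4\right)\right)^{2} = \left(-1161 + 9\right)^{2} = \left(-1152\right)^{2} = 1327104$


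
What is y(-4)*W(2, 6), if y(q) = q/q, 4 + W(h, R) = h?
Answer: -2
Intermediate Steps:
W(h, R) = -4 + h
y(q) = 1
y(-4)*W(2, 6) = 1*(-4 + 2) = 1*(-2) = -2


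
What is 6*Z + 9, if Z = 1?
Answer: 15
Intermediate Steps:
6*Z + 9 = 6*1 + 9 = 6 + 9 = 15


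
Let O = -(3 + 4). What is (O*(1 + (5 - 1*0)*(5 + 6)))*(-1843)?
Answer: 722456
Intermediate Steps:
O = -7 (O = -1*7 = -7)
(O*(1 + (5 - 1*0)*(5 + 6)))*(-1843) = -7*(1 + (5 - 1*0)*(5 + 6))*(-1843) = -7*(1 + (5 + 0)*11)*(-1843) = -7*(1 + 5*11)*(-1843) = -7*(1 + 55)*(-1843) = -7*56*(-1843) = -392*(-1843) = 722456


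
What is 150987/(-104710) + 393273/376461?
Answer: -1740122353/4379914590 ≈ -0.39730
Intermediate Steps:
150987/(-104710) + 393273/376461 = 150987*(-1/104710) + 393273*(1/376461) = -150987/104710 + 43697/41829 = -1740122353/4379914590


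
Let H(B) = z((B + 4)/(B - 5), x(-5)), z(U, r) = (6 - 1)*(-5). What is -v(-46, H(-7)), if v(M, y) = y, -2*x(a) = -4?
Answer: 25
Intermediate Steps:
x(a) = 2 (x(a) = -1/2*(-4) = 2)
z(U, r) = -25 (z(U, r) = 5*(-5) = -25)
H(B) = -25
-v(-46, H(-7)) = -1*(-25) = 25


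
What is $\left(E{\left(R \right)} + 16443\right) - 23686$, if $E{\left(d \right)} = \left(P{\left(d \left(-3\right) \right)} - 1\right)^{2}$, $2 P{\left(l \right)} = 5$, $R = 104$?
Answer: $- \frac{28963}{4} \approx -7240.8$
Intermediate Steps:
$P{\left(l \right)} = \frac{5}{2}$ ($P{\left(l \right)} = \frac{1}{2} \cdot 5 = \frac{5}{2}$)
$E{\left(d \right)} = \frac{9}{4}$ ($E{\left(d \right)} = \left(\frac{5}{2} - 1\right)^{2} = \left(\frac{3}{2}\right)^{2} = \frac{9}{4}$)
$\left(E{\left(R \right)} + 16443\right) - 23686 = \left(\frac{9}{4} + 16443\right) - 23686 = \frac{65781}{4} - 23686 = - \frac{28963}{4}$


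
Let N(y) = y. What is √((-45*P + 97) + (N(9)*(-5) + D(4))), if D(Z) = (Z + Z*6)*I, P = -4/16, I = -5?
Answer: I*√307/2 ≈ 8.7607*I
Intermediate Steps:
P = -¼ (P = -4*1/16 = -¼ ≈ -0.25000)
D(Z) = -35*Z (D(Z) = (Z + Z*6)*(-5) = (Z + 6*Z)*(-5) = (7*Z)*(-5) = -35*Z)
√((-45*P + 97) + (N(9)*(-5) + D(4))) = √((-45*(-¼) + 97) + (9*(-5) - 35*4)) = √((45/4 + 97) + (-45 - 140)) = √(433/4 - 185) = √(-307/4) = I*√307/2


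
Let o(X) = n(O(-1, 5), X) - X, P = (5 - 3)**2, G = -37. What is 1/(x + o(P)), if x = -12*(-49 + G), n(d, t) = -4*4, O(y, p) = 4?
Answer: 1/1012 ≈ 0.00098814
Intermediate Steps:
n(d, t) = -16
P = 4 (P = 2**2 = 4)
x = 1032 (x = -12*(-49 - 37) = -12*(-86) = 1032)
o(X) = -16 - X
1/(x + o(P)) = 1/(1032 + (-16 - 1*4)) = 1/(1032 + (-16 - 4)) = 1/(1032 - 20) = 1/1012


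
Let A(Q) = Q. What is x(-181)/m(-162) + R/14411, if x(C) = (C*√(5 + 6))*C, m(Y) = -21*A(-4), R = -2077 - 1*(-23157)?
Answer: 21080/14411 + 32761*√11/84 ≈ 1295.0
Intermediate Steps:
R = 21080 (R = -2077 + 23157 = 21080)
m(Y) = 84 (m(Y) = -21*(-4) = 84)
x(C) = √11*C² (x(C) = (C*√11)*C = √11*C²)
x(-181)/m(-162) + R/14411 = (√11*(-181)²)/84 + 21080/14411 = (√11*32761)*(1/84) + 21080*(1/14411) = (32761*√11)*(1/84) + 21080/14411 = 32761*√11/84 + 21080/14411 = 21080/14411 + 32761*√11/84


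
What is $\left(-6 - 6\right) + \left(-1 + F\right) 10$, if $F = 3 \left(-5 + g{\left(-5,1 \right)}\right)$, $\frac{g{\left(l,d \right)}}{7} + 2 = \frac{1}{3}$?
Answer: $-522$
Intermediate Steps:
$g{\left(l,d \right)} = - \frac{35}{3}$ ($g{\left(l,d \right)} = -14 + \frac{7}{3} = - \frac{35}{3}$)
$F = -50$ ($F = 3 \left(-5 - \frac{35}{3}\right) = 3 \left(- \frac{50}{3}\right) = -50$)
$\left(-6 - 6\right) + \left(-1 + F\right) 10 = \left(-6 - 6\right) + \left(-1 - 50\right) 10 = -12 - 510 = -522$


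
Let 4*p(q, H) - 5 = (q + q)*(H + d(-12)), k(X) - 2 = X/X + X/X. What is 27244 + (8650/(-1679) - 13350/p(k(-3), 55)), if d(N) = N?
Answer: 15871516474/585971 ≈ 27086.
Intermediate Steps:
k(X) = 4 (k(X) = 2 + (X/X + X/X) = 2 + (1 + 1) = 2 + 2 = 4)
p(q, H) = 5/4 + q*(-12 + H)/2 (p(q, H) = 5/4 + ((q + q)*(H - 12))/4 = 5/4 + ((2*q)*(-12 + H))/4 = 5/4 + (2*q*(-12 + H))/4 = 5/4 + q*(-12 + H)/2)
27244 + (8650/(-1679) - 13350/p(k(-3), 55)) = 27244 + (8650/(-1679) - 13350/(5/4 - 6*4 + (½)*55*4)) = 27244 + (8650*(-1/1679) - 13350/(5/4 - 24 + 110)) = 27244 + (-8650/1679 - 13350/349/4) = 27244 + (-8650/1679 - 13350*4/349) = 27244 + (-8650/1679 - 53400/349) = 27244 - 92677450/585971 = 15871516474/585971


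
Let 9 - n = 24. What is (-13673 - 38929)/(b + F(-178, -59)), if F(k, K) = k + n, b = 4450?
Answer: -1594/129 ≈ -12.357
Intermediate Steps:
n = -15 (n = 9 - 1*24 = 9 - 24 = -15)
F(k, K) = -15 + k (F(k, K) = k - 15 = -15 + k)
(-13673 - 38929)/(b + F(-178, -59)) = (-13673 - 38929)/(4450 + (-15 - 178)) = -52602/(4450 - 193) = -52602/4257 = -52602*1/4257 = -1594/129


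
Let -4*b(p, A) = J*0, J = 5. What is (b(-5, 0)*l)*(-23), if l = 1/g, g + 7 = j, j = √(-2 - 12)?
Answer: 0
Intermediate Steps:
j = I*√14 (j = √(-14) = I*√14 ≈ 3.7417*I)
b(p, A) = 0 (b(p, A) = -5*0/4 = -¼*0 = 0)
g = -7 + I*√14 ≈ -7.0 + 3.7417*I
l = 1/(-7 + I*√14) ≈ -0.11111 - 0.059391*I
(b(-5, 0)*l)*(-23) = (0*(-⅑ - I*√14/63))*(-23) = 0*(-23) = 0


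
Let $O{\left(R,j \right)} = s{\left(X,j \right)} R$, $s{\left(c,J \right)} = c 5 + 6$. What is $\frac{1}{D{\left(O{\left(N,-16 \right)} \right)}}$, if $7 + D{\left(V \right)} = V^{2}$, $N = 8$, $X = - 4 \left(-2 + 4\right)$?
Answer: $\frac{1}{73977} \approx 1.3518 \cdot 10^{-5}$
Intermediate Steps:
$X = -8$ ($X = \left(-4\right) 2 = -8$)
$s{\left(c,J \right)} = 6 + 5 c$ ($s{\left(c,J \right)} = 5 c + 6 = 6 + 5 c$)
$O{\left(R,j \right)} = - 34 R$ ($O{\left(R,j \right)} = \left(6 + 5 \left(-8\right)\right) R = \left(6 - 40\right) R = - 34 R$)
$D{\left(V \right)} = -7 + V^{2}$
$\frac{1}{D{\left(O{\left(N,-16 \right)} \right)}} = \frac{1}{-7 + \left(\left(-34\right) 8\right)^{2}} = \frac{1}{-7 + \left(-272\right)^{2}} = \frac{1}{-7 + 73984} = \frac{1}{73977}$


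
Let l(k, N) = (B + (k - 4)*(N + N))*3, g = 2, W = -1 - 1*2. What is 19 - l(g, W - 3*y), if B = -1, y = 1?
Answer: -50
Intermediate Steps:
W = -3 (W = -1 - 2 = -3)
l(k, N) = -3 + 6*N*(-4 + k) (l(k, N) = (-1 + (k - 4)*(N + N))*3 = (-1 + (-4 + k)*(2*N))*3 = (-1 + 2*N*(-4 + k))*3 = -3 + 6*N*(-4 + k))
19 - l(g, W - 3*y) = 19 - (-3 - 24*(-3 - 3*1) + 6*(-3 - 3*1)*2) = 19 - (-3 - 24*(-3 - 3) + 6*(-3 - 3)*2) = 19 - (-3 - 24*(-6) + 6*(-6)*2) = 19 - (-3 + 144 - 72) = 19 - 1*69 = 19 - 69 = -50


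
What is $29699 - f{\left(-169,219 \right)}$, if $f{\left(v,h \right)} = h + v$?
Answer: $29649$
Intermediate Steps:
$29699 - f{\left(-169,219 \right)} = 29699 - \left(219 - 169\right) = 29699 - 50 = 29649$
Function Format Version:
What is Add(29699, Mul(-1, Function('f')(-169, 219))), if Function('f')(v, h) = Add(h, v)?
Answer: 29649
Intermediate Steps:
Add(29699, Mul(-1, Function('f')(-169, 219))) = Add(29699, Mul(-1, Add(219, -169))) = Add(29699, Mul(-1, 50)) = Add(29699, -50) = 29649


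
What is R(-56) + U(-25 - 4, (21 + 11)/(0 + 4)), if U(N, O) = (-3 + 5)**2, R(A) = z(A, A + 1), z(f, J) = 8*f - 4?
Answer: -448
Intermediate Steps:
z(f, J) = -4 + 8*f
R(A) = -4 + 8*A
U(N, O) = 4 (U(N, O) = 2**2 = 4)
R(-56) + U(-25 - 4, (21 + 11)/(0 + 4)) = (-4 + 8*(-56)) + 4 = (-4 - 448) + 4 = -452 + 4 = -448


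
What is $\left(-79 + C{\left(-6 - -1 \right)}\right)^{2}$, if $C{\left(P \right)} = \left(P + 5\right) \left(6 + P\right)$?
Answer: $6241$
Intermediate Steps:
$C{\left(P \right)} = \left(5 + P\right) \left(6 + P\right)$
$\left(-79 + C{\left(-6 - -1 \right)}\right)^{2} = \left(-79 + \left(30 + \left(-6 - -1\right)^{2} + 11 \left(-6 - -1\right)\right)\right)^{2} = \left(-79 + \left(30 + \left(-6 + 1\right)^{2} + 11 \left(-6 + 1\right)\right)\right)^{2} = \left(-79 + \left(30 + \left(-5\right)^{2} + 11 \left(-5\right)\right)\right)^{2} = \left(-79 + \left(30 + 25 - 55\right)\right)^{2} = \left(-79 + 0\right)^{2} = \left(-79\right)^{2} = 6241$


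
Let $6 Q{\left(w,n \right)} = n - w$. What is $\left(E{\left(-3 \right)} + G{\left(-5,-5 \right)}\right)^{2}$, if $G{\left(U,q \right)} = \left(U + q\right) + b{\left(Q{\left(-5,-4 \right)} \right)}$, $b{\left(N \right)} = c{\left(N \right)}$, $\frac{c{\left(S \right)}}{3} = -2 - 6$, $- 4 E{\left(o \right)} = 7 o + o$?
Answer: $784$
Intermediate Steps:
$E{\left(o \right)} = - 2 o$ ($E{\left(o \right)} = - \frac{7 o + o}{4} = - \frac{8 o}{4} = - 2 o$)
$Q{\left(w,n \right)} = - \frac{w}{6} + \frac{n}{6}$ ($Q{\left(w,n \right)} = \frac{n - w}{6} = - \frac{w}{6} + \frac{n}{6}$)
$c{\left(S \right)} = -24$ ($c{\left(S \right)} = 3 \left(-2 - 6\right) = 3 \left(-8\right) = -24$)
$b{\left(N \right)} = -24$
$G{\left(U,q \right)} = -24 + U + q$ ($G{\left(U,q \right)} = \left(U + q\right) - 24 = -24 + U + q$)
$\left(E{\left(-3 \right)} + G{\left(-5,-5 \right)}\right)^{2} = \left(\left(-2\right) \left(-3\right) - 34\right)^{2} = \left(6 - 34\right)^{2} = \left(-28\right)^{2} = 784$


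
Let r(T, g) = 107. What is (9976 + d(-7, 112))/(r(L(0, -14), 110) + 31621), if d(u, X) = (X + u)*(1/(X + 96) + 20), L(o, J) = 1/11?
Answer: 2511913/6599424 ≈ 0.38063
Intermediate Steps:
L(o, J) = 1/11
d(u, X) = (20 + 1/(96 + X))*(X + u) (d(u, X) = (X + u)*(1/(96 + X) + 20) = (X + u)*(20 + 1/(96 + X)) = (20 + 1/(96 + X))*(X + u))
(9976 + d(-7, 112))/(r(L(0, -14), 110) + 31621) = (9976 + (20*112² + 1921*112 + 1921*(-7) + 20*112*(-7))/(96 + 112))/(107 + 31621) = (9976 + (20*12544 + 215152 - 13447 - 15680)/208)/31728 = (9976 + (250880 + 215152 - 13447 - 15680)/208)*(1/31728) = (9976 + (1/208)*436905)*(1/31728) = (9976 + 436905/208)*(1/31728) = (2511913/208)*(1/31728) = 2511913/6599424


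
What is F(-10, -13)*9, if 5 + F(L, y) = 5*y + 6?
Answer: -576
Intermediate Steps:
F(L, y) = 1 + 5*y (F(L, y) = -5 + (5*y + 6) = -5 + (6 + 5*y) = 1 + 5*y)
F(-10, -13)*9 = (1 + 5*(-13))*9 = (1 - 65)*9 = -64*9 = -576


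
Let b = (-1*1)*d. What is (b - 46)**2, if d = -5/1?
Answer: 1681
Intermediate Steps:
d = -5 (d = -5*1 = -5)
b = 5 (b = -1*1*(-5) = -1*(-5) = 5)
(b - 46)**2 = (5 - 46)**2 = (-41)**2 = 1681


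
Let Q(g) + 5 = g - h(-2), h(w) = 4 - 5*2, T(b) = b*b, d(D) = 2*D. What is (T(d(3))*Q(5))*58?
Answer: 12528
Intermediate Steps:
T(b) = b²
h(w) = -6 (h(w) = 4 - 10 = -6)
Q(g) = 1 + g (Q(g) = -5 + (g - 1*(-6)) = -5 + (g + 6) = -5 + (6 + g) = 1 + g)
(T(d(3))*Q(5))*58 = ((2*3)²*(1 + 5))*58 = (6²*6)*58 = (36*6)*58 = 216*58 = 12528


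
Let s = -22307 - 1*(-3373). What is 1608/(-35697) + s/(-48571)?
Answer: 199261610/577946329 ≈ 0.34478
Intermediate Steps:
s = -18934 (s = -22307 + 3373 = -18934)
1608/(-35697) + s/(-48571) = 1608/(-35697) - 18934/(-48571) = 1608*(-1/35697) - 18934*(-1/48571) = -536/11899 + 18934/48571 = 199261610/577946329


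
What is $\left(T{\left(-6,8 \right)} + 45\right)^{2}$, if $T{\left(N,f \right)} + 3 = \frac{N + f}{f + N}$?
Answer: $1849$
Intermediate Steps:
$T{\left(N,f \right)} = -2$ ($T{\left(N,f \right)} = -3 + \frac{N + f}{f + N} = -3 + \frac{N + f}{N + f} = -3 + 1 = -2$)
$\left(T{\left(-6,8 \right)} + 45\right)^{2} = \left(-2 + 45\right)^{2} = 43^{2} = 1849$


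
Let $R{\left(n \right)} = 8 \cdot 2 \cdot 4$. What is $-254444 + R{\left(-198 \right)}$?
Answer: $-254380$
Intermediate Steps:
$R{\left(n \right)} = 64$ ($R{\left(n \right)} = 16 \cdot 4 = 64$)
$-254444 + R{\left(-198 \right)} = -254444 + 64 = -254380$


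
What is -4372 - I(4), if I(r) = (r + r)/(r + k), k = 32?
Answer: -39350/9 ≈ -4372.2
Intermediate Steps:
I(r) = 2*r/(32 + r) (I(r) = (r + r)/(r + 32) = (2*r)/(32 + r) = 2*r/(32 + r))
-4372 - I(4) = -4372 - 2*4/(32 + 4) = -4372 - 2*4/36 = -4372 - 1*2/9 = -4372 - 2/9 = -39350/9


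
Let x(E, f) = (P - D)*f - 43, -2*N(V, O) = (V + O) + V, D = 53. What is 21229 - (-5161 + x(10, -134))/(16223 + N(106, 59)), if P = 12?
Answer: 136608499/6435 ≈ 21229.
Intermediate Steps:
N(V, O) = -V - O/2 (N(V, O) = -((V + O) + V)/2 = -((O + V) + V)/2 = -(O + 2*V)/2 = -V - O/2)
x(E, f) = -43 - 41*f (x(E, f) = (12 - 1*53)*f - 43 = (12 - 53)*f - 43 = -41*f - 43 = -43 - 41*f)
21229 - (-5161 + x(10, -134))/(16223 + N(106, 59)) = 21229 - (-5161 + (-43 - 41*(-134)))/(16223 + (-1*106 - ½*59)) = 21229 - (-5161 + (-43 + 5494))/(16223 + (-106 - 59/2)) = 21229 - (-5161 + 5451)/(16223 - 271/2) = 21229 - 290/32175/2 = 21229 - 290*2/32175 = 21229 - 1*116/6435 = 21229 - 116/6435 = 136608499/6435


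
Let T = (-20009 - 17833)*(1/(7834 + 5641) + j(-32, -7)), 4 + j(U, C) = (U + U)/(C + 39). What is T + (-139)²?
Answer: 474262619/1925 ≈ 2.4637e+5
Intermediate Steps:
j(U, C) = -4 + 2*U/(39 + C) (j(U, C) = -4 + (U + U)/(C + 39) = -4 + (2*U)/(39 + C) = -4 + 2*U/(39 + C))
T = 437069694/1925 (T = (-20009 - 17833)*(1/(7834 + 5641) + 2*(-78 - 32 - 2*(-7))/(39 - 7)) = -37842*(1/13475 + 2*(-78 - 32 + 14)/32) = -37842*(1/13475 + 2*(1/32)*(-96)) = -37842*(1/13475 - 6) = -37842*(-80849/13475) = 437069694/1925 ≈ 2.2705e+5)
T + (-139)² = 437069694/1925 + (-139)² = 437069694/1925 + 19321 = 474262619/1925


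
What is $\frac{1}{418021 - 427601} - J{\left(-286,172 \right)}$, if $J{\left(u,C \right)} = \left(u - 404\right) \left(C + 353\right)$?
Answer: $\frac{3470354999}{9580} \approx 3.6225 \cdot 10^{5}$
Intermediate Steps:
$J{\left(u,C \right)} = \left(-404 + u\right) \left(353 + C\right)$
$\frac{1}{418021 - 427601} - J{\left(-286,172 \right)} = \frac{1}{418021 - 427601} - \left(-142612 - 69488 + 353 \left(-286\right) + 172 \left(-286\right)\right) = \frac{1}{-9580} - \left(-142612 - 69488 - 100958 - 49192\right) = - \frac{1}{9580} - -362250 = - \frac{1}{9580} + 362250 = \frac{3470354999}{9580}$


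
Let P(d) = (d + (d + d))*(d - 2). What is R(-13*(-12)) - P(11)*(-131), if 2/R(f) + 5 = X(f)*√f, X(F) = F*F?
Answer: 3594601379372167/92389579751 + 97344*√39/92389579751 ≈ 38907.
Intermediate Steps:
X(F) = F²
P(d) = 3*d*(-2 + d) (P(d) = (d + 2*d)*(-2 + d) = (3*d)*(-2 + d) = 3*d*(-2 + d))
R(f) = 2/(-5 + f^(5/2)) (R(f) = 2/(-5 + f²*√f) = 2/(-5 + f^(5/2)))
R(-13*(-12)) - P(11)*(-131) = 2/(-5 + (-13*(-12))^(5/2)) - 3*11*(-2 + 11)*(-131) = 2/(-5 + 156^(5/2)) - 3*11*9*(-131) = 2/(-5 + 48672*√39) - 297*(-131) = 2/(-5 + 48672*√39) - 1*(-38907) = 2/(-5 + 48672*√39) + 38907 = 38907 + 2/(-5 + 48672*√39)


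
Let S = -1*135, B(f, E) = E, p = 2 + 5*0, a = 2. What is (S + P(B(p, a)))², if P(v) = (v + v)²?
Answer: 14161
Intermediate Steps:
p = 2 (p = 2 + 0 = 2)
P(v) = 4*v² (P(v) = (2*v)² = 4*v²)
S = -135
(S + P(B(p, a)))² = (-135 + 4*2²)² = (-135 + 4*4)² = (-135 + 16)² = (-119)² = 14161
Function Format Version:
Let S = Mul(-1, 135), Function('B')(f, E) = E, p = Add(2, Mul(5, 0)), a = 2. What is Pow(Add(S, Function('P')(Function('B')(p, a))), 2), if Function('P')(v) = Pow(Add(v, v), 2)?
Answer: 14161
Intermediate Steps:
p = 2 (p = Add(2, 0) = 2)
Function('P')(v) = Mul(4, Pow(v, 2)) (Function('P')(v) = Pow(Mul(2, v), 2) = Mul(4, Pow(v, 2)))
S = -135
Pow(Add(S, Function('P')(Function('B')(p, a))), 2) = Pow(Add(-135, Mul(4, Pow(2, 2))), 2) = Pow(Add(-135, Mul(4, 4)), 2) = Pow(Add(-135, 16), 2) = Pow(-119, 2) = 14161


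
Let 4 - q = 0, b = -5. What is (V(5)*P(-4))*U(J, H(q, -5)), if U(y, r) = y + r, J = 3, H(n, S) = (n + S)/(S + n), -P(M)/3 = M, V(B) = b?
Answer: -240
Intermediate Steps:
q = 4 (q = 4 - 1*0 = 4 + 0 = 4)
V(B) = -5
P(M) = -3*M
H(n, S) = 1 (H(n, S) = (S + n)/(S + n) = 1)
U(y, r) = r + y
(V(5)*P(-4))*U(J, H(q, -5)) = (-(-15)*(-4))*(1 + 3) = -5*12*4 = -60*4 = -240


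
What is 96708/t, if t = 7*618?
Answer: 16118/721 ≈ 22.355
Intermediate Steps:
t = 4326
96708/t = 96708/4326 = 96708*(1/4326) = 16118/721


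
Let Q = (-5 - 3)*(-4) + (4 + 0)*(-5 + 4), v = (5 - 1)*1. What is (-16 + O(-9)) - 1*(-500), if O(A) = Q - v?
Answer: 508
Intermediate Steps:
v = 4 (v = 4*1 = 4)
Q = 28 (Q = -8*(-4) + 4*(-1) = 32 - 4 = 28)
O(A) = 24 (O(A) = 28 - 1*4 = 28 - 4 = 24)
(-16 + O(-9)) - 1*(-500) = (-16 + 24) - 1*(-500) = 8 + 500 = 508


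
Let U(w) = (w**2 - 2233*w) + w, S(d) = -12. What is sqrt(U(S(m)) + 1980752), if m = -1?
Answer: 8*sqrt(31370) ≈ 1416.9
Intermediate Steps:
U(w) = w**2 - 2232*w
sqrt(U(S(m)) + 1980752) = sqrt(-12*(-2232 - 12) + 1980752) = sqrt(-12*(-2244) + 1980752) = sqrt(26928 + 1980752) = sqrt(2007680) = 8*sqrt(31370)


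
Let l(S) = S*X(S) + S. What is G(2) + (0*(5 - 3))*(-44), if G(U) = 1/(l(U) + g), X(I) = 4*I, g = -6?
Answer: 1/12 ≈ 0.083333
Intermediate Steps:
l(S) = S + 4*S² (l(S) = S*(4*S) + S = 4*S² + S = S + 4*S²)
G(U) = 1/(-6 + U*(1 + 4*U)) (G(U) = 1/(U*(1 + 4*U) - 6) = 1/(-6 + U*(1 + 4*U)))
G(2) + (0*(5 - 3))*(-44) = 1/(-6 + 2*(1 + 4*2)) + (0*(5 - 3))*(-44) = 1/(-6 + 2*(1 + 8)) + (0*2)*(-44) = 1/(-6 + 2*9) + 0*(-44) = 1/(-6 + 18) + 0 = 1/12 + 0 = 1/12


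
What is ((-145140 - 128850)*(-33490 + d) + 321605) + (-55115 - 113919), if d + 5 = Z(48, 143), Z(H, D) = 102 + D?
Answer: 9110320071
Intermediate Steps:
d = 240 (d = -5 + (102 + 143) = -5 + 245 = 240)
((-145140 - 128850)*(-33490 + d) + 321605) + (-55115 - 113919) = ((-145140 - 128850)*(-33490 + 240) + 321605) + (-55115 - 113919) = (-273990*(-33250) + 321605) - 169034 = (9110167500 + 321605) - 169034 = 9110489105 - 169034 = 9110320071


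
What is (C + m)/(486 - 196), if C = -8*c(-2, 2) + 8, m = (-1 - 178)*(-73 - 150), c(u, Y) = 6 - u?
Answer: 39861/290 ≈ 137.45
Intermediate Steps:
m = 39917 (m = -179*(-223) = 39917)
C = -56 (C = -8*(6 - 1*(-2)) + 8 = -8*(6 + 2) + 8 = -8*8 + 8 = -64 + 8 = -56)
(C + m)/(486 - 196) = (-56 + 39917)/(486 - 196) = 39861/290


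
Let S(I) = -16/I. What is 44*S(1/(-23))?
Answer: 16192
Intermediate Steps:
44*S(1/(-23)) = 44*(-16/(1/(-23))) = 44*(-16/(-1/23)) = 44*(-16*(-23)) = 44*368 = 16192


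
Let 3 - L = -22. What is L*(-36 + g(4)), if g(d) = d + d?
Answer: -700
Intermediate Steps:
L = 25 (L = 3 - 1*(-22) = 3 + 22 = 25)
g(d) = 2*d
L*(-36 + g(4)) = 25*(-36 + 2*4) = 25*(-36 + 8) = 25*(-28) = -700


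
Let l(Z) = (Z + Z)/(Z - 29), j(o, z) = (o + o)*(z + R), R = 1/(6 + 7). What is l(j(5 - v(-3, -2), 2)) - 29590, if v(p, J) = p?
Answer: -1626586/55 ≈ -29574.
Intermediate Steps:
R = 1/13 ≈ 0.076923
j(o, z) = 2*o*(1/13 + z) (j(o, z) = (o + o)*(z + 1/13) = (2*o)*(1/13 + z) = 2*o*(1/13 + z))
l(Z) = 2*Z/(-29 + Z) (l(Z) = (2*Z)/(-29 + Z) = 2*Z/(-29 + Z))
l(j(5 - v(-3, -2), 2)) - 29590 = 2*(2*(5 - 1*(-3))*(1 + 13*2)/13)/(-29 + 2*(5 - 1*(-3))*(1 + 13*2)/13) - 29590 = 2*(2*(5 + 3)*(1 + 26)/13)/(-29 + 2*(5 + 3)*(1 + 26)/13) - 29590 = 2*((2/13)*8*27)/(-29 + (2/13)*8*27) - 29590 = 2*(432/13)/(-29 + 432/13) - 29590 = 2*(432/13)/(55/13) - 29590 = 2*(432/13)*(13/55) - 29590 = 864/55 - 29590 = -1626586/55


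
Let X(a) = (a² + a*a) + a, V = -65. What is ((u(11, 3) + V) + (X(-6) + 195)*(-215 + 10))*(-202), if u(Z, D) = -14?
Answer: 10823968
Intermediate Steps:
X(a) = a + 2*a² (X(a) = (a² + a²) + a = 2*a² + a = a + 2*a²)
((u(11, 3) + V) + (X(-6) + 195)*(-215 + 10))*(-202) = ((-14 - 65) + (-6*(1 + 2*(-6)) + 195)*(-215 + 10))*(-202) = (-79 + (-6*(1 - 12) + 195)*(-205))*(-202) = (-79 + (-6*(-11) + 195)*(-205))*(-202) = (-79 + (66 + 195)*(-205))*(-202) = (-79 + 261*(-205))*(-202) = (-79 - 53505)*(-202) = -53584*(-202) = 10823968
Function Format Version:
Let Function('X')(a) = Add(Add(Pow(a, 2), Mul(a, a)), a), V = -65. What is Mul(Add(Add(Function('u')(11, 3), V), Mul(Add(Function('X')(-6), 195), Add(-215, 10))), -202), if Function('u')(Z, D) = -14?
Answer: 10823968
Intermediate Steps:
Function('X')(a) = Add(a, Mul(2, Pow(a, 2))) (Function('X')(a) = Add(Add(Pow(a, 2), Pow(a, 2)), a) = Add(Mul(2, Pow(a, 2)), a) = Add(a, Mul(2, Pow(a, 2))))
Mul(Add(Add(Function('u')(11, 3), V), Mul(Add(Function('X')(-6), 195), Add(-215, 10))), -202) = Mul(Add(Add(-14, -65), Mul(Add(Mul(-6, Add(1, Mul(2, -6))), 195), Add(-215, 10))), -202) = Mul(Add(-79, Mul(Add(Mul(-6, Add(1, -12)), 195), -205)), -202) = Mul(Add(-79, Mul(Add(Mul(-6, -11), 195), -205)), -202) = Mul(Add(-79, Mul(Add(66, 195), -205)), -202) = Mul(Add(-79, Mul(261, -205)), -202) = Mul(Add(-79, -53505), -202) = Mul(-53584, -202) = 10823968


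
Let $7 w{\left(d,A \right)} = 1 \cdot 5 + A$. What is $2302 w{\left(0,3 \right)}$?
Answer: $\frac{18416}{7} \approx 2630.9$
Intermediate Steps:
$w{\left(d,A \right)} = \frac{5}{7} + \frac{A}{7}$ ($w{\left(d,A \right)} = \frac{1 \cdot 5 + A}{7} = \frac{5 + A}{7} = \frac{5}{7} + \frac{A}{7}$)
$2302 w{\left(0,3 \right)} = 2302 \left(\frac{5}{7} + \frac{1}{7} \cdot 3\right) = 2302 \left(\frac{5}{7} + \frac{3}{7}\right) = 2302 \cdot \frac{8}{7} = \frac{18416}{7}$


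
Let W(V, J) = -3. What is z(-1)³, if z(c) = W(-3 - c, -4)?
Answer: -27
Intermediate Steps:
z(c) = -3
z(-1)³ = (-3)³ = -27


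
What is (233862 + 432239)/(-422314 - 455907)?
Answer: -666101/878221 ≈ -0.75847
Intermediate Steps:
(233862 + 432239)/(-422314 - 455907) = 666101/(-878221) = 666101*(-1/878221) = -666101/878221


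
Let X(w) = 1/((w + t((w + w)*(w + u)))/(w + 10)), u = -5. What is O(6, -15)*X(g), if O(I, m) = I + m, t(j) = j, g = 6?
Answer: -8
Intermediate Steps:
X(w) = (10 + w)/(w + 2*w*(-5 + w)) (X(w) = 1/((w + (w + w)*(w - 5))/(w + 10)) = 1/((w + (2*w)*(-5 + w))/(10 + w)) = 1/((w + 2*w*(-5 + w))/(10 + w)) = (10 + w)/(w + 2*w*(-5 + w)))
O(6, -15)*X(g) = (6 - 15)*((10 + 6)/(6*(-9 + 2*6))) = -3*16/(2*(-9 + 12)) = -3*16/(2*3) = -9*8/9 = -8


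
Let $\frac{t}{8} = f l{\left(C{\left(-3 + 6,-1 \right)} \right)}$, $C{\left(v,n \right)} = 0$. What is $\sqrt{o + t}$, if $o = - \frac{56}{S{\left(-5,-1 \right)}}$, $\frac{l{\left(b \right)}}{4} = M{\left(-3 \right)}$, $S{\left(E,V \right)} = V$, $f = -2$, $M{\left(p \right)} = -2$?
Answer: $2 \sqrt{46} \approx 13.565$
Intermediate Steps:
$l{\left(b \right)} = -8$ ($l{\left(b \right)} = 4 \left(-2\right) = -8$)
$o = 56$ ($o = - \frac{56}{-1} = \left(-56\right) \left(-1\right) = 56$)
$t = 128$ ($t = 8 \left(\left(-2\right) \left(-8\right)\right) = 8 \cdot 16 = 128$)
$\sqrt{o + t} = \sqrt{56 + 128} = \sqrt{184} = 2 \sqrt{46}$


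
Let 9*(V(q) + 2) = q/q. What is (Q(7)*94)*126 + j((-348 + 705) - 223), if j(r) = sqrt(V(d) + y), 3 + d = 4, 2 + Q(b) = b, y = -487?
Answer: 59220 + 20*I*sqrt(11)/3 ≈ 59220.0 + 22.111*I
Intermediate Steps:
Q(b) = -2 + b
d = 1 (d = -3 + 4 = 1)
V(q) = -17/9 (V(q) = -2 + (q/q)/9 = -2 + (1/9)*1 = -2 + 1/9 = -17/9)
j(r) = 20*I*sqrt(11)/3 (j(r) = sqrt(-17/9 - 487) = sqrt(-4400/9) = 20*I*sqrt(11)/3)
(Q(7)*94)*126 + j((-348 + 705) - 223) = ((-2 + 7)*94)*126 + 20*I*sqrt(11)/3 = (5*94)*126 + 20*I*sqrt(11)/3 = 470*126 + 20*I*sqrt(11)/3 = 59220 + 20*I*sqrt(11)/3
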